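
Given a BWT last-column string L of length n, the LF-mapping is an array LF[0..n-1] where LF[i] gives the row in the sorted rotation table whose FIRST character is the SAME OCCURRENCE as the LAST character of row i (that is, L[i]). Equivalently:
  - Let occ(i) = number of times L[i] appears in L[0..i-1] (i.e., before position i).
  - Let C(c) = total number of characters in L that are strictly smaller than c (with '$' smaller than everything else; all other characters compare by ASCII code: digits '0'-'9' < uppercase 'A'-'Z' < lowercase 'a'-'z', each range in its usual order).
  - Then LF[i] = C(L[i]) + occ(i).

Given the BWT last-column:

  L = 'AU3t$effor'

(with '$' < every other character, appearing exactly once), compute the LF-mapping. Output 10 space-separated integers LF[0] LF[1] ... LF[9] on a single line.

Char counts: '$':1, '3':1, 'A':1, 'U':1, 'e':1, 'f':2, 'o':1, 'r':1, 't':1
C (first-col start): C('$')=0, C('3')=1, C('A')=2, C('U')=3, C('e')=4, C('f')=5, C('o')=7, C('r')=8, C('t')=9
L[0]='A': occ=0, LF[0]=C('A')+0=2+0=2
L[1]='U': occ=0, LF[1]=C('U')+0=3+0=3
L[2]='3': occ=0, LF[2]=C('3')+0=1+0=1
L[3]='t': occ=0, LF[3]=C('t')+0=9+0=9
L[4]='$': occ=0, LF[4]=C('$')+0=0+0=0
L[5]='e': occ=0, LF[5]=C('e')+0=4+0=4
L[6]='f': occ=0, LF[6]=C('f')+0=5+0=5
L[7]='f': occ=1, LF[7]=C('f')+1=5+1=6
L[8]='o': occ=0, LF[8]=C('o')+0=7+0=7
L[9]='r': occ=0, LF[9]=C('r')+0=8+0=8

Answer: 2 3 1 9 0 4 5 6 7 8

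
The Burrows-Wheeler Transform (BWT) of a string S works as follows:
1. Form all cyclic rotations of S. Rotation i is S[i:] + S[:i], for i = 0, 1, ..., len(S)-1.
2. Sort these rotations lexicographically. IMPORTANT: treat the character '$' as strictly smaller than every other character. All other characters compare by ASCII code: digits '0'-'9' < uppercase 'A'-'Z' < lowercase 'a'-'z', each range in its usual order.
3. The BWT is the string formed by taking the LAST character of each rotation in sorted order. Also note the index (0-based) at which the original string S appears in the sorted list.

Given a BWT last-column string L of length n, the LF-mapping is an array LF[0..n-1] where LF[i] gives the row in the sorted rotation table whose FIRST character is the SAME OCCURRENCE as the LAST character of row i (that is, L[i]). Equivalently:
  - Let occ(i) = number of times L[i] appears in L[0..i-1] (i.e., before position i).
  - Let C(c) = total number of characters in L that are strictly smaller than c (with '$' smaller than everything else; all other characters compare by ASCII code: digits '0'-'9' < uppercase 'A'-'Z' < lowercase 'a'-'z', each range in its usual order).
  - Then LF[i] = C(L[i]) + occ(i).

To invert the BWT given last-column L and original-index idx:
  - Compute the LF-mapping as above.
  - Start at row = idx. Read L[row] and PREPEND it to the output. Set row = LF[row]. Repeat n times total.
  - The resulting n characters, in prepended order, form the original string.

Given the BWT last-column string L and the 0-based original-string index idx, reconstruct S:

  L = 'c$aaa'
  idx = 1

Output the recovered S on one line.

Answer: aaac$

Derivation:
LF mapping: 4 0 1 2 3
Walk LF starting at row 1, prepending L[row]:
  step 1: row=1, L[1]='$', prepend. Next row=LF[1]=0
  step 2: row=0, L[0]='c', prepend. Next row=LF[0]=4
  step 3: row=4, L[4]='a', prepend. Next row=LF[4]=3
  step 4: row=3, L[3]='a', prepend. Next row=LF[3]=2
  step 5: row=2, L[2]='a', prepend. Next row=LF[2]=1
Reversed output: aaac$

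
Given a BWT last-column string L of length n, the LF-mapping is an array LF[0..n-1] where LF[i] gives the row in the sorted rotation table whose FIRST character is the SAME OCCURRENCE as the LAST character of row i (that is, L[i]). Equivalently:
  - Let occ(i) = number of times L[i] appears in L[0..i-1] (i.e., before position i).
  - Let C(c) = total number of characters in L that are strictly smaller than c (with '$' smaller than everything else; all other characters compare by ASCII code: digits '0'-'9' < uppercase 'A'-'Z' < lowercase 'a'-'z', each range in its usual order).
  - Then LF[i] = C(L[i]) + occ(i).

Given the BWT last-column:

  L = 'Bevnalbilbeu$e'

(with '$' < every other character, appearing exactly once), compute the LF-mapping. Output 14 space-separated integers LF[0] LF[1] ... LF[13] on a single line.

Char counts: '$':1, 'B':1, 'a':1, 'b':2, 'e':3, 'i':1, 'l':2, 'n':1, 'u':1, 'v':1
C (first-col start): C('$')=0, C('B')=1, C('a')=2, C('b')=3, C('e')=5, C('i')=8, C('l')=9, C('n')=11, C('u')=12, C('v')=13
L[0]='B': occ=0, LF[0]=C('B')+0=1+0=1
L[1]='e': occ=0, LF[1]=C('e')+0=5+0=5
L[2]='v': occ=0, LF[2]=C('v')+0=13+0=13
L[3]='n': occ=0, LF[3]=C('n')+0=11+0=11
L[4]='a': occ=0, LF[4]=C('a')+0=2+0=2
L[5]='l': occ=0, LF[5]=C('l')+0=9+0=9
L[6]='b': occ=0, LF[6]=C('b')+0=3+0=3
L[7]='i': occ=0, LF[7]=C('i')+0=8+0=8
L[8]='l': occ=1, LF[8]=C('l')+1=9+1=10
L[9]='b': occ=1, LF[9]=C('b')+1=3+1=4
L[10]='e': occ=1, LF[10]=C('e')+1=5+1=6
L[11]='u': occ=0, LF[11]=C('u')+0=12+0=12
L[12]='$': occ=0, LF[12]=C('$')+0=0+0=0
L[13]='e': occ=2, LF[13]=C('e')+2=5+2=7

Answer: 1 5 13 11 2 9 3 8 10 4 6 12 0 7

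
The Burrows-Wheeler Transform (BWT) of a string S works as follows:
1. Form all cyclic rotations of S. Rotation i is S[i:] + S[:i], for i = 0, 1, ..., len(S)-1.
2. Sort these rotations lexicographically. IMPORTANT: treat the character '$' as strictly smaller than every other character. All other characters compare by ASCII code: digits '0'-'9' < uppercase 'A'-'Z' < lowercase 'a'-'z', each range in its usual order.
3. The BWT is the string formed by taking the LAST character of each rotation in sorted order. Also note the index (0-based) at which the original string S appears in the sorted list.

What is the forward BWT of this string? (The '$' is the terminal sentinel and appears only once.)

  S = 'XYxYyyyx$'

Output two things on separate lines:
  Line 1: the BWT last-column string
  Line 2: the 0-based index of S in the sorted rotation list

Answer: x$XxyYyyY
1

Derivation:
All 9 rotations (rotation i = S[i:]+S[:i]):
  rot[0] = XYxYyyyx$
  rot[1] = YxYyyyx$X
  rot[2] = xYyyyx$XY
  rot[3] = Yyyyx$XYx
  rot[4] = yyyx$XYxY
  rot[5] = yyx$XYxYy
  rot[6] = yx$XYxYyy
  rot[7] = x$XYxYyyy
  rot[8] = $XYxYyyyx
Sorted (with $ < everything):
  sorted[0] = $XYxYyyyx  (last char: 'x')
  sorted[1] = XYxYyyyx$  (last char: '$')
  sorted[2] = YxYyyyx$X  (last char: 'X')
  sorted[3] = Yyyyx$XYx  (last char: 'x')
  sorted[4] = x$XYxYyyy  (last char: 'y')
  sorted[5] = xYyyyx$XY  (last char: 'Y')
  sorted[6] = yx$XYxYyy  (last char: 'y')
  sorted[7] = yyx$XYxYy  (last char: 'y')
  sorted[8] = yyyx$XYxY  (last char: 'Y')
Last column: x$XxyYyyY
Original string S is at sorted index 1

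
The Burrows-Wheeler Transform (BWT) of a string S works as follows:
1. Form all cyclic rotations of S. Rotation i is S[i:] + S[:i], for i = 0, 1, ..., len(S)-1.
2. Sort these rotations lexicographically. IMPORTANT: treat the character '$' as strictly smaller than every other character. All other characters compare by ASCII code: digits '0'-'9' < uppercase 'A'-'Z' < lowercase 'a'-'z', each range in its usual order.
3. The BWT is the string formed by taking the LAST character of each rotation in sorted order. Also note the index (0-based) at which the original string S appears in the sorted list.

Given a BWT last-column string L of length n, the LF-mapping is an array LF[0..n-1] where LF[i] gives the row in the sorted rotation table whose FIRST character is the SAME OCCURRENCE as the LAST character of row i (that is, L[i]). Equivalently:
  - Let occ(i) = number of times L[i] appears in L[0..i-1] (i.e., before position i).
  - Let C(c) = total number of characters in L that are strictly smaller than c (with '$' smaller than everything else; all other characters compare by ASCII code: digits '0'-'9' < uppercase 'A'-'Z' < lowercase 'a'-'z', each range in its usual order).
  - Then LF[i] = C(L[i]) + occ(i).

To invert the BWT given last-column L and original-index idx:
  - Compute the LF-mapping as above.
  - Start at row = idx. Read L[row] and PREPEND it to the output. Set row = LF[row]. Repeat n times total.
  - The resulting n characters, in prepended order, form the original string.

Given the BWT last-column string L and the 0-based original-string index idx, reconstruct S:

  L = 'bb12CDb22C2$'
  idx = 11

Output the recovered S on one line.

LF mapping: 9 10 1 2 6 8 11 3 4 7 5 0
Walk LF starting at row 11, prepending L[row]:
  step 1: row=11, L[11]='$', prepend. Next row=LF[11]=0
  step 2: row=0, L[0]='b', prepend. Next row=LF[0]=9
  step 3: row=9, L[9]='C', prepend. Next row=LF[9]=7
  step 4: row=7, L[7]='2', prepend. Next row=LF[7]=3
  step 5: row=3, L[3]='2', prepend. Next row=LF[3]=2
  step 6: row=2, L[2]='1', prepend. Next row=LF[2]=1
  step 7: row=1, L[1]='b', prepend. Next row=LF[1]=10
  step 8: row=10, L[10]='2', prepend. Next row=LF[10]=5
  step 9: row=5, L[5]='D', prepend. Next row=LF[5]=8
  step 10: row=8, L[8]='2', prepend. Next row=LF[8]=4
  step 11: row=4, L[4]='C', prepend. Next row=LF[4]=6
  step 12: row=6, L[6]='b', prepend. Next row=LF[6]=11
Reversed output: bC2D2b122Cb$

Answer: bC2D2b122Cb$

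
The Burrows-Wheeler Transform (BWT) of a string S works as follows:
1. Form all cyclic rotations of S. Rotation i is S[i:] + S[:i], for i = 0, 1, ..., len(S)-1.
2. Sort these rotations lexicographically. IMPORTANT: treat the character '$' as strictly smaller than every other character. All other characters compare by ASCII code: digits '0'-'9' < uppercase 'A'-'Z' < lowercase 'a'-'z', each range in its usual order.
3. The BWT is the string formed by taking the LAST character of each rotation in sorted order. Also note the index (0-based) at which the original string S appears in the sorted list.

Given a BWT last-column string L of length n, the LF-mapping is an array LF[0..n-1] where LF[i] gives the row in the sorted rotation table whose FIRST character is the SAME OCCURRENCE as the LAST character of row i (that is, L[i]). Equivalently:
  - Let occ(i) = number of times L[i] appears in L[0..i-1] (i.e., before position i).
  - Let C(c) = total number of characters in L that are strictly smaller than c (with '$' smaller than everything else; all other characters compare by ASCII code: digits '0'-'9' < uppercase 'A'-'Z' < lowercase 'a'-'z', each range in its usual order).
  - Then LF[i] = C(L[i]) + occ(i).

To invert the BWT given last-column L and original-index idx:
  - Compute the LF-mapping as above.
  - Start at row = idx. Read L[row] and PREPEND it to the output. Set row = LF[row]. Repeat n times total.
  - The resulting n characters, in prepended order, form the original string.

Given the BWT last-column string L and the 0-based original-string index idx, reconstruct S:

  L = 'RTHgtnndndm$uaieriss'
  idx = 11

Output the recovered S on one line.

LF mapping: 2 3 1 8 18 12 13 5 14 6 11 0 19 4 9 7 15 10 16 17
Walk LF starting at row 11, prepending L[row]:
  step 1: row=11, L[11]='$', prepend. Next row=LF[11]=0
  step 2: row=0, L[0]='R', prepend. Next row=LF[0]=2
  step 3: row=2, L[2]='H', prepend. Next row=LF[2]=1
  step 4: row=1, L[1]='T', prepend. Next row=LF[1]=3
  step 5: row=3, L[3]='g', prepend. Next row=LF[3]=8
  step 6: row=8, L[8]='n', prepend. Next row=LF[8]=14
  step 7: row=14, L[14]='i', prepend. Next row=LF[14]=9
  step 8: row=9, L[9]='d', prepend. Next row=LF[9]=6
  step 9: row=6, L[6]='n', prepend. Next row=LF[6]=13
  step 10: row=13, L[13]='a', prepend. Next row=LF[13]=4
  step 11: row=4, L[4]='t', prepend. Next row=LF[4]=18
  step 12: row=18, L[18]='s', prepend. Next row=LF[18]=16
  step 13: row=16, L[16]='r', prepend. Next row=LF[16]=15
  step 14: row=15, L[15]='e', prepend. Next row=LF[15]=7
  step 15: row=7, L[7]='d', prepend. Next row=LF[7]=5
  step 16: row=5, L[5]='n', prepend. Next row=LF[5]=12
  step 17: row=12, L[12]='u', prepend. Next row=LF[12]=19
  step 18: row=19, L[19]='s', prepend. Next row=LF[19]=17
  step 19: row=17, L[17]='i', prepend. Next row=LF[17]=10
  step 20: row=10, L[10]='m', prepend. Next row=LF[10]=11
Reversed output: misunderstandingTHR$

Answer: misunderstandingTHR$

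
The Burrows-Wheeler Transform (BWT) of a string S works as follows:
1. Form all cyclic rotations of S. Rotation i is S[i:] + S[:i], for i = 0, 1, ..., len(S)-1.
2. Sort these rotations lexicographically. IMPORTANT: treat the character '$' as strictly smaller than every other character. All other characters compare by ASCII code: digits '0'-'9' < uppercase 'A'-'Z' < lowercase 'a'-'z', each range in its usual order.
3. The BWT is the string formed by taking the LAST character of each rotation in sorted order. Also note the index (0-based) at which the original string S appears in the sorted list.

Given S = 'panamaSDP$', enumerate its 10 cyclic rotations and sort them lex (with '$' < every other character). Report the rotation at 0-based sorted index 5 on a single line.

All 10 rotations (rotation i = S[i:]+S[:i]):
  rot[0] = panamaSDP$
  rot[1] = anamaSDP$p
  rot[2] = namaSDP$pa
  rot[3] = amaSDP$pan
  rot[4] = maSDP$pana
  rot[5] = aSDP$panam
  rot[6] = SDP$panama
  rot[7] = DP$panamaS
  rot[8] = P$panamaSD
  rot[9] = $panamaSDP
Sorted (with $ < everything):
  sorted[0] = $panamaSDP
  sorted[1] = DP$panamaS
  sorted[2] = P$panamaSD
  sorted[3] = SDP$panama
  sorted[4] = aSDP$panam
  sorted[5] = amaSDP$pan
  sorted[6] = anamaSDP$p
  sorted[7] = maSDP$pana
  sorted[8] = namaSDP$pa
  sorted[9] = panamaSDP$
sorted[5] = amaSDP$pan

Answer: amaSDP$pan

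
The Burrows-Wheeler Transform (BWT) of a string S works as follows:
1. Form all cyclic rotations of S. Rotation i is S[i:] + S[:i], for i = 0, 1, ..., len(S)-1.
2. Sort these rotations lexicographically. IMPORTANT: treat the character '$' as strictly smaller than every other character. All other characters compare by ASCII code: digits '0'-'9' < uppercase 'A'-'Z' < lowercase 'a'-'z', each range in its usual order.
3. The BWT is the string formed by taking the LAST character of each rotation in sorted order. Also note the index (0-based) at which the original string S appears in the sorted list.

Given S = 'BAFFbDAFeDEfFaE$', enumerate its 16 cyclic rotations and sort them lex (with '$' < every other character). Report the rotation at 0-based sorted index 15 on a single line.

Answer: fFaE$BAFFbDAFeDE

Derivation:
All 16 rotations (rotation i = S[i:]+S[:i]):
  rot[0] = BAFFbDAFeDEfFaE$
  rot[1] = AFFbDAFeDEfFaE$B
  rot[2] = FFbDAFeDEfFaE$BA
  rot[3] = FbDAFeDEfFaE$BAF
  rot[4] = bDAFeDEfFaE$BAFF
  rot[5] = DAFeDEfFaE$BAFFb
  rot[6] = AFeDEfFaE$BAFFbD
  rot[7] = FeDEfFaE$BAFFbDA
  rot[8] = eDEfFaE$BAFFbDAF
  rot[9] = DEfFaE$BAFFbDAFe
  rot[10] = EfFaE$BAFFbDAFeD
  rot[11] = fFaE$BAFFbDAFeDE
  rot[12] = FaE$BAFFbDAFeDEf
  rot[13] = aE$BAFFbDAFeDEfF
  rot[14] = E$BAFFbDAFeDEfFa
  rot[15] = $BAFFbDAFeDEfFaE
Sorted (with $ < everything):
  sorted[0] = $BAFFbDAFeDEfFaE
  sorted[1] = AFFbDAFeDEfFaE$B
  sorted[2] = AFeDEfFaE$BAFFbD
  sorted[3] = BAFFbDAFeDEfFaE$
  sorted[4] = DAFeDEfFaE$BAFFb
  sorted[5] = DEfFaE$BAFFbDAFe
  sorted[6] = E$BAFFbDAFeDEfFa
  sorted[7] = EfFaE$BAFFbDAFeD
  sorted[8] = FFbDAFeDEfFaE$BA
  sorted[9] = FaE$BAFFbDAFeDEf
  sorted[10] = FbDAFeDEfFaE$BAF
  sorted[11] = FeDEfFaE$BAFFbDA
  sorted[12] = aE$BAFFbDAFeDEfF
  sorted[13] = bDAFeDEfFaE$BAFF
  sorted[14] = eDEfFaE$BAFFbDAF
  sorted[15] = fFaE$BAFFbDAFeDE
sorted[15] = fFaE$BAFFbDAFeDE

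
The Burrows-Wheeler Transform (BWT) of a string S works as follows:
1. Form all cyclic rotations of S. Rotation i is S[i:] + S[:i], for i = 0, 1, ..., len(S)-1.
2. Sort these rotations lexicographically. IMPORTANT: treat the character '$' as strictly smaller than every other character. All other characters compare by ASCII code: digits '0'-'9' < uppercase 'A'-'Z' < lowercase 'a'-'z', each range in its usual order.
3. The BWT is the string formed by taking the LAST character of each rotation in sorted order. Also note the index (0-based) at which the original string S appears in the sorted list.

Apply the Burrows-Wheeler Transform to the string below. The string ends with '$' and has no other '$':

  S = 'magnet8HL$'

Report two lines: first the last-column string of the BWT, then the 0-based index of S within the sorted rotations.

Answer: Lt8Hmna$ge
7

Derivation:
All 10 rotations (rotation i = S[i:]+S[:i]):
  rot[0] = magnet8HL$
  rot[1] = agnet8HL$m
  rot[2] = gnet8HL$ma
  rot[3] = net8HL$mag
  rot[4] = et8HL$magn
  rot[5] = t8HL$magne
  rot[6] = 8HL$magnet
  rot[7] = HL$magnet8
  rot[8] = L$magnet8H
  rot[9] = $magnet8HL
Sorted (with $ < everything):
  sorted[0] = $magnet8HL  (last char: 'L')
  sorted[1] = 8HL$magnet  (last char: 't')
  sorted[2] = HL$magnet8  (last char: '8')
  sorted[3] = L$magnet8H  (last char: 'H')
  sorted[4] = agnet8HL$m  (last char: 'm')
  sorted[5] = et8HL$magn  (last char: 'n')
  sorted[6] = gnet8HL$ma  (last char: 'a')
  sorted[7] = magnet8HL$  (last char: '$')
  sorted[8] = net8HL$mag  (last char: 'g')
  sorted[9] = t8HL$magne  (last char: 'e')
Last column: Lt8Hmna$ge
Original string S is at sorted index 7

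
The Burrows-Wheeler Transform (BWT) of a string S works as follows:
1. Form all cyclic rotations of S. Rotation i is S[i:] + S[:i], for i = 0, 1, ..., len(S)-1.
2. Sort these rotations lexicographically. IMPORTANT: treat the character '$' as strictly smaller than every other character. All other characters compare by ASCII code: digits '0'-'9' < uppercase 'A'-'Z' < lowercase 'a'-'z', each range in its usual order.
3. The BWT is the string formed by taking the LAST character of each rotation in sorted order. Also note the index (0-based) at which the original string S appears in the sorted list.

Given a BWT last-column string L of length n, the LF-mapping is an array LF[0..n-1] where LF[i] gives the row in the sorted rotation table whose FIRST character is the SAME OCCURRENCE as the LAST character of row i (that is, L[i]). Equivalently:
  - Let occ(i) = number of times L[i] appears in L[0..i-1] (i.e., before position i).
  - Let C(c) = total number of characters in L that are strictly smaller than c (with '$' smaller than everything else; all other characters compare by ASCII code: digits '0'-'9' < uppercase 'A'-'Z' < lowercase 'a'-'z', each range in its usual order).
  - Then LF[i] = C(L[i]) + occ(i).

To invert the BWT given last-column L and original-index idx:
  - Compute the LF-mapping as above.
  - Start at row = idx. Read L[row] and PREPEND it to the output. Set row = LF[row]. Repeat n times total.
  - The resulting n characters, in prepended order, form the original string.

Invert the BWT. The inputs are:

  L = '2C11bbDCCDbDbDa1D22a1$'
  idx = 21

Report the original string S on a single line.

Answer: bDC2b1bCC111DaDDD2ab2$

Derivation:
LF mapping: 5 8 1 2 18 19 11 9 10 12 20 13 21 14 16 3 15 6 7 17 4 0
Walk LF starting at row 21, prepending L[row]:
  step 1: row=21, L[21]='$', prepend. Next row=LF[21]=0
  step 2: row=0, L[0]='2', prepend. Next row=LF[0]=5
  step 3: row=5, L[5]='b', prepend. Next row=LF[5]=19
  step 4: row=19, L[19]='a', prepend. Next row=LF[19]=17
  step 5: row=17, L[17]='2', prepend. Next row=LF[17]=6
  step 6: row=6, L[6]='D', prepend. Next row=LF[6]=11
  step 7: row=11, L[11]='D', prepend. Next row=LF[11]=13
  step 8: row=13, L[13]='D', prepend. Next row=LF[13]=14
  step 9: row=14, L[14]='a', prepend. Next row=LF[14]=16
  step 10: row=16, L[16]='D', prepend. Next row=LF[16]=15
  step 11: row=15, L[15]='1', prepend. Next row=LF[15]=3
  step 12: row=3, L[3]='1', prepend. Next row=LF[3]=2
  step 13: row=2, L[2]='1', prepend. Next row=LF[2]=1
  step 14: row=1, L[1]='C', prepend. Next row=LF[1]=8
  step 15: row=8, L[8]='C', prepend. Next row=LF[8]=10
  step 16: row=10, L[10]='b', prepend. Next row=LF[10]=20
  step 17: row=20, L[20]='1', prepend. Next row=LF[20]=4
  step 18: row=4, L[4]='b', prepend. Next row=LF[4]=18
  step 19: row=18, L[18]='2', prepend. Next row=LF[18]=7
  step 20: row=7, L[7]='C', prepend. Next row=LF[7]=9
  step 21: row=9, L[9]='D', prepend. Next row=LF[9]=12
  step 22: row=12, L[12]='b', prepend. Next row=LF[12]=21
Reversed output: bDC2b1bCC111DaDDD2ab2$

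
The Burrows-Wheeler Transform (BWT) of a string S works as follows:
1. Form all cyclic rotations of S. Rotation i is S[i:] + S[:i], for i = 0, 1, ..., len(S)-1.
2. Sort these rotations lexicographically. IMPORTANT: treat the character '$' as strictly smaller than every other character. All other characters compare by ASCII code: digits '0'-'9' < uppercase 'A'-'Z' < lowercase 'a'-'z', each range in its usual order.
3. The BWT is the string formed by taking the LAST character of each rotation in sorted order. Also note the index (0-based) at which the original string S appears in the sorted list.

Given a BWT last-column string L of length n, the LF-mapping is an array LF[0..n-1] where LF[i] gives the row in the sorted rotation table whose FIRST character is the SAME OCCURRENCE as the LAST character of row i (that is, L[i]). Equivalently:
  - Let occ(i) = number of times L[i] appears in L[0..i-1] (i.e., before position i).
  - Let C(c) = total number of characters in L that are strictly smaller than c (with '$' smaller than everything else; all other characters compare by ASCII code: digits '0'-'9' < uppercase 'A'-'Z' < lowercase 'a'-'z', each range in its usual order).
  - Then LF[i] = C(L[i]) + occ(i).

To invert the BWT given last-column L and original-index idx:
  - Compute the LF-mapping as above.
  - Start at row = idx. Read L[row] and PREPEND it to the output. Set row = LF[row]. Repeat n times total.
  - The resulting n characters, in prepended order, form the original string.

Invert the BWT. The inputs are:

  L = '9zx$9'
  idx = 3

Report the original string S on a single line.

LF mapping: 1 4 3 0 2
Walk LF starting at row 3, prepending L[row]:
  step 1: row=3, L[3]='$', prepend. Next row=LF[3]=0
  step 2: row=0, L[0]='9', prepend. Next row=LF[0]=1
  step 3: row=1, L[1]='z', prepend. Next row=LF[1]=4
  step 4: row=4, L[4]='9', prepend. Next row=LF[4]=2
  step 5: row=2, L[2]='x', prepend. Next row=LF[2]=3
Reversed output: x9z9$

Answer: x9z9$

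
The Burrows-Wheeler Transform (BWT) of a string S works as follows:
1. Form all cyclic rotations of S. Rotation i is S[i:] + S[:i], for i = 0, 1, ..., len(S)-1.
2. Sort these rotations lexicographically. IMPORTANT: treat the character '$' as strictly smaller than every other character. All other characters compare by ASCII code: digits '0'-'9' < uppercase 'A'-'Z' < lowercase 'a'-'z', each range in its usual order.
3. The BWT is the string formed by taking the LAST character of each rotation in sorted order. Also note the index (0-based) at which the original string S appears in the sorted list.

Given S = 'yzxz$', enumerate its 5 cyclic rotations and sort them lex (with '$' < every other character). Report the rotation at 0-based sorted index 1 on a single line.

Answer: xz$yz

Derivation:
All 5 rotations (rotation i = S[i:]+S[:i]):
  rot[0] = yzxz$
  rot[1] = zxz$y
  rot[2] = xz$yz
  rot[3] = z$yzx
  rot[4] = $yzxz
Sorted (with $ < everything):
  sorted[0] = $yzxz
  sorted[1] = xz$yz
  sorted[2] = yzxz$
  sorted[3] = z$yzx
  sorted[4] = zxz$y
sorted[1] = xz$yz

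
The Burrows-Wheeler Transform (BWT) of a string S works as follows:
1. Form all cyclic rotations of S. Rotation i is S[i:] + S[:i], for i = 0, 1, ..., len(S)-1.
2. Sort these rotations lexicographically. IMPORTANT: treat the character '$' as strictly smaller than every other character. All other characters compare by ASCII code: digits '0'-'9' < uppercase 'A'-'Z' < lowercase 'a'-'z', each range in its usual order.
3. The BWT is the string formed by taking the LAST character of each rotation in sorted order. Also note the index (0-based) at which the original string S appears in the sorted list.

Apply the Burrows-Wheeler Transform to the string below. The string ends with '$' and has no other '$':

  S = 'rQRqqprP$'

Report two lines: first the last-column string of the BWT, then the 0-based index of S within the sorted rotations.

All 9 rotations (rotation i = S[i:]+S[:i]):
  rot[0] = rQRqqprP$
  rot[1] = QRqqprP$r
  rot[2] = RqqprP$rQ
  rot[3] = qqprP$rQR
  rot[4] = qprP$rQRq
  rot[5] = prP$rQRqq
  rot[6] = rP$rQRqqp
  rot[7] = P$rQRqqpr
  rot[8] = $rQRqqprP
Sorted (with $ < everything):
  sorted[0] = $rQRqqprP  (last char: 'P')
  sorted[1] = P$rQRqqpr  (last char: 'r')
  sorted[2] = QRqqprP$r  (last char: 'r')
  sorted[3] = RqqprP$rQ  (last char: 'Q')
  sorted[4] = prP$rQRqq  (last char: 'q')
  sorted[5] = qprP$rQRq  (last char: 'q')
  sorted[6] = qqprP$rQR  (last char: 'R')
  sorted[7] = rP$rQRqqp  (last char: 'p')
  sorted[8] = rQRqqprP$  (last char: '$')
Last column: PrrQqqRp$
Original string S is at sorted index 8

Answer: PrrQqqRp$
8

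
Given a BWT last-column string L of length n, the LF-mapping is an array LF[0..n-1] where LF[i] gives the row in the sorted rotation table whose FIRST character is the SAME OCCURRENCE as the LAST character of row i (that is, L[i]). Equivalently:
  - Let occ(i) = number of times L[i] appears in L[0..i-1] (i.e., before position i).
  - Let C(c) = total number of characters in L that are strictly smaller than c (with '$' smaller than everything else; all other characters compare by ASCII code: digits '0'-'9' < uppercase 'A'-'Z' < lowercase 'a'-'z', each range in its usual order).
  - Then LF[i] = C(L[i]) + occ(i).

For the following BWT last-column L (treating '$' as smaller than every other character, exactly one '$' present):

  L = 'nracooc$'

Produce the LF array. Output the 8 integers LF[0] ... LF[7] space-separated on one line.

Char counts: '$':1, 'a':1, 'c':2, 'n':1, 'o':2, 'r':1
C (first-col start): C('$')=0, C('a')=1, C('c')=2, C('n')=4, C('o')=5, C('r')=7
L[0]='n': occ=0, LF[0]=C('n')+0=4+0=4
L[1]='r': occ=0, LF[1]=C('r')+0=7+0=7
L[2]='a': occ=0, LF[2]=C('a')+0=1+0=1
L[3]='c': occ=0, LF[3]=C('c')+0=2+0=2
L[4]='o': occ=0, LF[4]=C('o')+0=5+0=5
L[5]='o': occ=1, LF[5]=C('o')+1=5+1=6
L[6]='c': occ=1, LF[6]=C('c')+1=2+1=3
L[7]='$': occ=0, LF[7]=C('$')+0=0+0=0

Answer: 4 7 1 2 5 6 3 0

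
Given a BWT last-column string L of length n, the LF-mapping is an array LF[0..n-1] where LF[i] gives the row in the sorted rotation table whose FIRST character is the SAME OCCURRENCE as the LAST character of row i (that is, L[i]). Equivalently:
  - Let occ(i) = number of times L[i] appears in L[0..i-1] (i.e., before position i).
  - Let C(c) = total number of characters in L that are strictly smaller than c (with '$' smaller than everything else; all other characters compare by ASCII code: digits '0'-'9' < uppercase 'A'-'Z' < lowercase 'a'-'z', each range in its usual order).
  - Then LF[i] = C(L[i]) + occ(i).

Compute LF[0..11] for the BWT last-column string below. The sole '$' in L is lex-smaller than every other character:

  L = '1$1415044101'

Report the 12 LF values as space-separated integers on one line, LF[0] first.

Answer: 3 0 4 8 5 11 1 9 10 6 2 7

Derivation:
Char counts: '$':1, '0':2, '1':5, '4':3, '5':1
C (first-col start): C('$')=0, C('0')=1, C('1')=3, C('4')=8, C('5')=11
L[0]='1': occ=0, LF[0]=C('1')+0=3+0=3
L[1]='$': occ=0, LF[1]=C('$')+0=0+0=0
L[2]='1': occ=1, LF[2]=C('1')+1=3+1=4
L[3]='4': occ=0, LF[3]=C('4')+0=8+0=8
L[4]='1': occ=2, LF[4]=C('1')+2=3+2=5
L[5]='5': occ=0, LF[5]=C('5')+0=11+0=11
L[6]='0': occ=0, LF[6]=C('0')+0=1+0=1
L[7]='4': occ=1, LF[7]=C('4')+1=8+1=9
L[8]='4': occ=2, LF[8]=C('4')+2=8+2=10
L[9]='1': occ=3, LF[9]=C('1')+3=3+3=6
L[10]='0': occ=1, LF[10]=C('0')+1=1+1=2
L[11]='1': occ=4, LF[11]=C('1')+4=3+4=7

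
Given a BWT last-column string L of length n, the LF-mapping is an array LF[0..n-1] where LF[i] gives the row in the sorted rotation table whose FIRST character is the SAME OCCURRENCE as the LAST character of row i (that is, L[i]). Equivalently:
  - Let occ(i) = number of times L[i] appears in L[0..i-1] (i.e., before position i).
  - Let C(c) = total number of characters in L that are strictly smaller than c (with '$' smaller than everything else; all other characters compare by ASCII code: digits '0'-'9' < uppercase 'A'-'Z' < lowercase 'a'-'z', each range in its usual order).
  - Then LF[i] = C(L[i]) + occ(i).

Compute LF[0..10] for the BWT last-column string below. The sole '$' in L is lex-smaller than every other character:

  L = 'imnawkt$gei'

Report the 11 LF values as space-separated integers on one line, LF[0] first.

Char counts: '$':1, 'a':1, 'e':1, 'g':1, 'i':2, 'k':1, 'm':1, 'n':1, 't':1, 'w':1
C (first-col start): C('$')=0, C('a')=1, C('e')=2, C('g')=3, C('i')=4, C('k')=6, C('m')=7, C('n')=8, C('t')=9, C('w')=10
L[0]='i': occ=0, LF[0]=C('i')+0=4+0=4
L[1]='m': occ=0, LF[1]=C('m')+0=7+0=7
L[2]='n': occ=0, LF[2]=C('n')+0=8+0=8
L[3]='a': occ=0, LF[3]=C('a')+0=1+0=1
L[4]='w': occ=0, LF[4]=C('w')+0=10+0=10
L[5]='k': occ=0, LF[5]=C('k')+0=6+0=6
L[6]='t': occ=0, LF[6]=C('t')+0=9+0=9
L[7]='$': occ=0, LF[7]=C('$')+0=0+0=0
L[8]='g': occ=0, LF[8]=C('g')+0=3+0=3
L[9]='e': occ=0, LF[9]=C('e')+0=2+0=2
L[10]='i': occ=1, LF[10]=C('i')+1=4+1=5

Answer: 4 7 8 1 10 6 9 0 3 2 5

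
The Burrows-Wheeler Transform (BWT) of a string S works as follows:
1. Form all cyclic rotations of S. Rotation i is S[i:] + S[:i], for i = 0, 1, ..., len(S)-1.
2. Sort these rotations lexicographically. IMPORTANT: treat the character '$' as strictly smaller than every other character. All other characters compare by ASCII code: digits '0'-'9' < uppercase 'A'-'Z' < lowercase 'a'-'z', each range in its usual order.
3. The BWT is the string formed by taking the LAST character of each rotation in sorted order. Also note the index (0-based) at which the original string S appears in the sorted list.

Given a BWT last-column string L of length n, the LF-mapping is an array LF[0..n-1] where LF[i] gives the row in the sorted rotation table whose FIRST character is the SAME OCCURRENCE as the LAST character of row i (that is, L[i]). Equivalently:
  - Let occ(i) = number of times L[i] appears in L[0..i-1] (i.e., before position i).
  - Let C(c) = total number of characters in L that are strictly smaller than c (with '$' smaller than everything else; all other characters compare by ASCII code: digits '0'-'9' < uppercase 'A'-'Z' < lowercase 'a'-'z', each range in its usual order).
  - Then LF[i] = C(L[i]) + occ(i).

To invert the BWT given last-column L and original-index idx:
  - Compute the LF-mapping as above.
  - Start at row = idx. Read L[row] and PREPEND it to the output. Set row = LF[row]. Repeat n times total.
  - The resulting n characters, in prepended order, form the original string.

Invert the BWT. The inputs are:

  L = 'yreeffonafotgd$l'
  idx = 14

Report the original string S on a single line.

LF mapping: 15 13 3 4 5 6 11 10 1 7 12 14 8 2 0 9
Walk LF starting at row 14, prepending L[row]:
  step 1: row=14, L[14]='$', prepend. Next row=LF[14]=0
  step 2: row=0, L[0]='y', prepend. Next row=LF[0]=15
  step 3: row=15, L[15]='l', prepend. Next row=LF[15]=9
  step 4: row=9, L[9]='f', prepend. Next row=LF[9]=7
  step 5: row=7, L[7]='n', prepend. Next row=LF[7]=10
  step 6: row=10, L[10]='o', prepend. Next row=LF[10]=12
  step 7: row=12, L[12]='g', prepend. Next row=LF[12]=8
  step 8: row=8, L[8]='a', prepend. Next row=LF[8]=1
  step 9: row=1, L[1]='r', prepend. Next row=LF[1]=13
  step 10: row=13, L[13]='d', prepend. Next row=LF[13]=2
  step 11: row=2, L[2]='e', prepend. Next row=LF[2]=3
  step 12: row=3, L[3]='e', prepend. Next row=LF[3]=4
  step 13: row=4, L[4]='f', prepend. Next row=LF[4]=5
  step 14: row=5, L[5]='f', prepend. Next row=LF[5]=6
  step 15: row=6, L[6]='o', prepend. Next row=LF[6]=11
  step 16: row=11, L[11]='t', prepend. Next row=LF[11]=14
Reversed output: toffeedragonfly$

Answer: toffeedragonfly$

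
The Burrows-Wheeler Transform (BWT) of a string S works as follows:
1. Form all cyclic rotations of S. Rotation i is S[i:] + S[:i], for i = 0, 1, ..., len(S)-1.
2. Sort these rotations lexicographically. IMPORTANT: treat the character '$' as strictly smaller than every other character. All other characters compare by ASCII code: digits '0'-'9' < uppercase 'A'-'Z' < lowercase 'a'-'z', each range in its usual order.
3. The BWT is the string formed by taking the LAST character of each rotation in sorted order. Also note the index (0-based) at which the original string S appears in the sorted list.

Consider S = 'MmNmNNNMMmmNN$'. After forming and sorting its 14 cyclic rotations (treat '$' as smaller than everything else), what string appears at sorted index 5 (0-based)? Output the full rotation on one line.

All 14 rotations (rotation i = S[i:]+S[:i]):
  rot[0] = MmNmNNNMMmmNN$
  rot[1] = mNmNNNMMmmNN$M
  rot[2] = NmNNNMMmmNN$Mm
  rot[3] = mNNNMMmmNN$MmN
  rot[4] = NNNMMmmNN$MmNm
  rot[5] = NNMMmmNN$MmNmN
  rot[6] = NMMmmNN$MmNmNN
  rot[7] = MMmmNN$MmNmNNN
  rot[8] = MmmNN$MmNmNNNM
  rot[9] = mmNN$MmNmNNNMM
  rot[10] = mNN$MmNmNNNMMm
  rot[11] = NN$MmNmNNNMMmm
  rot[12] = N$MmNmNNNMMmmN
  rot[13] = $MmNmNNNMMmmNN
Sorted (with $ < everything):
  sorted[0] = $MmNmNNNMMmmNN
  sorted[1] = MMmmNN$MmNmNNN
  sorted[2] = MmNmNNNMMmmNN$
  sorted[3] = MmmNN$MmNmNNNM
  sorted[4] = N$MmNmNNNMMmmN
  sorted[5] = NMMmmNN$MmNmNN
  sorted[6] = NN$MmNmNNNMMmm
  sorted[7] = NNMMmmNN$MmNmN
  sorted[8] = NNNMMmmNN$MmNm
  sorted[9] = NmNNNMMmmNN$Mm
  sorted[10] = mNN$MmNmNNNMMm
  sorted[11] = mNNNMMmmNN$MmN
  sorted[12] = mNmNNNMMmmNN$M
  sorted[13] = mmNN$MmNmNNNMM
sorted[5] = NMMmmNN$MmNmNN

Answer: NMMmmNN$MmNmNN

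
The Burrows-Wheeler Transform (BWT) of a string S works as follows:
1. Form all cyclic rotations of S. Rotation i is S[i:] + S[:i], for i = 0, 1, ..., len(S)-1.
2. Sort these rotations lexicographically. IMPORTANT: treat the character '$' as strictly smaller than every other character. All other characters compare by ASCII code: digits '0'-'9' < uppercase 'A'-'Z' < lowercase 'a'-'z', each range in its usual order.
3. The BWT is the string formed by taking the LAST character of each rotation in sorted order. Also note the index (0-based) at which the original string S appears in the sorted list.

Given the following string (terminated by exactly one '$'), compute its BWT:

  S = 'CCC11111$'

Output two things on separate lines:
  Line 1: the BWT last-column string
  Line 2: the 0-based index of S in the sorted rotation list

All 9 rotations (rotation i = S[i:]+S[:i]):
  rot[0] = CCC11111$
  rot[1] = CC11111$C
  rot[2] = C11111$CC
  rot[3] = 11111$CCC
  rot[4] = 1111$CCC1
  rot[5] = 111$CCC11
  rot[6] = 11$CCC111
  rot[7] = 1$CCC1111
  rot[8] = $CCC11111
Sorted (with $ < everything):
  sorted[0] = $CCC11111  (last char: '1')
  sorted[1] = 1$CCC1111  (last char: '1')
  sorted[2] = 11$CCC111  (last char: '1')
  sorted[3] = 111$CCC11  (last char: '1')
  sorted[4] = 1111$CCC1  (last char: '1')
  sorted[5] = 11111$CCC  (last char: 'C')
  sorted[6] = C11111$CC  (last char: 'C')
  sorted[7] = CC11111$C  (last char: 'C')
  sorted[8] = CCC11111$  (last char: '$')
Last column: 11111CCC$
Original string S is at sorted index 8

Answer: 11111CCC$
8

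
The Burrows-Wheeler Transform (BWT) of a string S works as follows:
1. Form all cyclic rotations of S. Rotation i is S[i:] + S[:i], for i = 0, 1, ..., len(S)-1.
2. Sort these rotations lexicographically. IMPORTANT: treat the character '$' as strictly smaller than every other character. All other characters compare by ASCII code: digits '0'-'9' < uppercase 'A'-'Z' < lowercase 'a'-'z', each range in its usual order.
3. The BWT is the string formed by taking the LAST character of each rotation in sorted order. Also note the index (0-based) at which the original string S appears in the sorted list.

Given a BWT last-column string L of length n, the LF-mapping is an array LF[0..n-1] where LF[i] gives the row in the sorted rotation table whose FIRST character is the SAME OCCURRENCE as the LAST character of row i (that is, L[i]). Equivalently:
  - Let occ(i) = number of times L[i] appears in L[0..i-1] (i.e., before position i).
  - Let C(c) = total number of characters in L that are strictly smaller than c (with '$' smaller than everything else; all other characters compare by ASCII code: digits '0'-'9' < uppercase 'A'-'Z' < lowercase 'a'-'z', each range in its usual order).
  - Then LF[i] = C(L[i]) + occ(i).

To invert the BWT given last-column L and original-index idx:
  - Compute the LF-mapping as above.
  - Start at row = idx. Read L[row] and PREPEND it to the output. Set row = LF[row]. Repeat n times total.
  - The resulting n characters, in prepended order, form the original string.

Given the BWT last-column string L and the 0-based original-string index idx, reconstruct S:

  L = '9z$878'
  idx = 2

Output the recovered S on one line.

Answer: 88z79$

Derivation:
LF mapping: 4 5 0 2 1 3
Walk LF starting at row 2, prepending L[row]:
  step 1: row=2, L[2]='$', prepend. Next row=LF[2]=0
  step 2: row=0, L[0]='9', prepend. Next row=LF[0]=4
  step 3: row=4, L[4]='7', prepend. Next row=LF[4]=1
  step 4: row=1, L[1]='z', prepend. Next row=LF[1]=5
  step 5: row=5, L[5]='8', prepend. Next row=LF[5]=3
  step 6: row=3, L[3]='8', prepend. Next row=LF[3]=2
Reversed output: 88z79$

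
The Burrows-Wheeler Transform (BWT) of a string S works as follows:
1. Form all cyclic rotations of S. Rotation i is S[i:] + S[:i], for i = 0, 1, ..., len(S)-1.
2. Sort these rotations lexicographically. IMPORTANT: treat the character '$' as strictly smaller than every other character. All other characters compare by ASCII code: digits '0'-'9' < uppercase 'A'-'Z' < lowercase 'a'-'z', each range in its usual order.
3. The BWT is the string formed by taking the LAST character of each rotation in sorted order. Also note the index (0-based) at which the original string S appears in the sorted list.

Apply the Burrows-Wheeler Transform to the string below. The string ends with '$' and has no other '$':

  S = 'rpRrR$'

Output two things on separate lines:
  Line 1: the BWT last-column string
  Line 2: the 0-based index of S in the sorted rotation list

Answer: RrprR$
5

Derivation:
All 6 rotations (rotation i = S[i:]+S[:i]):
  rot[0] = rpRrR$
  rot[1] = pRrR$r
  rot[2] = RrR$rp
  rot[3] = rR$rpR
  rot[4] = R$rpRr
  rot[5] = $rpRrR
Sorted (with $ < everything):
  sorted[0] = $rpRrR  (last char: 'R')
  sorted[1] = R$rpRr  (last char: 'r')
  sorted[2] = RrR$rp  (last char: 'p')
  sorted[3] = pRrR$r  (last char: 'r')
  sorted[4] = rR$rpR  (last char: 'R')
  sorted[5] = rpRrR$  (last char: '$')
Last column: RrprR$
Original string S is at sorted index 5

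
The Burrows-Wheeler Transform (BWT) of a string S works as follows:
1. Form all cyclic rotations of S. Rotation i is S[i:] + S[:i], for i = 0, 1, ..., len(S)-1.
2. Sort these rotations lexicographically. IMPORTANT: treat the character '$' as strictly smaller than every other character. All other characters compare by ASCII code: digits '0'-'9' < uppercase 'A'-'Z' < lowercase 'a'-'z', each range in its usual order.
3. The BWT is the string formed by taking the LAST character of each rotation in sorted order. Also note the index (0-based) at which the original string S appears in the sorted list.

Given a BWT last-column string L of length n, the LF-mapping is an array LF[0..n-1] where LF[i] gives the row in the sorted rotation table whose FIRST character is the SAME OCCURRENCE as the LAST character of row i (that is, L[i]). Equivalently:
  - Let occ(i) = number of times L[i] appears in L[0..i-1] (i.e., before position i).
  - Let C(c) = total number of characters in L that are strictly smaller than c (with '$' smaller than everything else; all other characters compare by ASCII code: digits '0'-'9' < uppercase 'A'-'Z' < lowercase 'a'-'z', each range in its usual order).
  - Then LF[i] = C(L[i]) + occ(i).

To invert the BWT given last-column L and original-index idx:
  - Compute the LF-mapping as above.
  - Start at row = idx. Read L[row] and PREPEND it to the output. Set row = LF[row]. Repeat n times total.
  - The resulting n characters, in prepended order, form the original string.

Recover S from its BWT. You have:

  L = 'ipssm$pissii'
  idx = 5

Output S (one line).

LF mapping: 1 6 8 9 5 0 7 2 10 11 3 4
Walk LF starting at row 5, prepending L[row]:
  step 1: row=5, L[5]='$', prepend. Next row=LF[5]=0
  step 2: row=0, L[0]='i', prepend. Next row=LF[0]=1
  step 3: row=1, L[1]='p', prepend. Next row=LF[1]=6
  step 4: row=6, L[6]='p', prepend. Next row=LF[6]=7
  step 5: row=7, L[7]='i', prepend. Next row=LF[7]=2
  step 6: row=2, L[2]='s', prepend. Next row=LF[2]=8
  step 7: row=8, L[8]='s', prepend. Next row=LF[8]=10
  step 8: row=10, L[10]='i', prepend. Next row=LF[10]=3
  step 9: row=3, L[3]='s', prepend. Next row=LF[3]=9
  step 10: row=9, L[9]='s', prepend. Next row=LF[9]=11
  step 11: row=11, L[11]='i', prepend. Next row=LF[11]=4
  step 12: row=4, L[4]='m', prepend. Next row=LF[4]=5
Reversed output: mississippi$

Answer: mississippi$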